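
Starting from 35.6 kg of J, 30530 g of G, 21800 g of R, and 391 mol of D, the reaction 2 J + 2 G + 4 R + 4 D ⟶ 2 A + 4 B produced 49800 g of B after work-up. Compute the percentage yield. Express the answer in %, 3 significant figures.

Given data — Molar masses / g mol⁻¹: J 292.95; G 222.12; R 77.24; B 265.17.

77.3 %

n(J) = 35.60×1000 / 292.95 = 121.5 mol
n(G) = 30530 / 222.12 = 137.4 mol
n(R) = 21800 / 77.24 = 282.2 mol
n(D) = 391.0 mol
n/ν for J = 121.5/2 = 60.75
n/ν for G = 137.4/2 = 68.70
n/ν for R = 282.2/4 = 70.55
n/ν for D = 391.0/4 = 97.75
Smallest n/ν is J → limiting reagent.
theoretical n(B) = (4/2) × 121.5 = 243.0 mol → 64440 g
% yield = 49800 / 64440 × 100 = 77.28 %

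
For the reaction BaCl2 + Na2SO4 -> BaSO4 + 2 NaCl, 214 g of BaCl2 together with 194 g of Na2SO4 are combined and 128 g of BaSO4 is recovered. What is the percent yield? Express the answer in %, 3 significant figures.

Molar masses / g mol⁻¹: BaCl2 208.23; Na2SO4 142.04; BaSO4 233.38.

53.4 %

n(BaCl2) = 214.0 / 208.23 = 1.028 mol
n(Na2SO4) = 194.0 / 142.04 = 1.366 mol
n/ν → BaCl2: 1.028, Na2SO4: 1.366; BaCl2 is limiting.
theoretical n(BaSO4) = (1/1) × 1.028 = 1.028 mol → 239.9 g
% yield = 128 / 239.9 × 100 = 53.36 %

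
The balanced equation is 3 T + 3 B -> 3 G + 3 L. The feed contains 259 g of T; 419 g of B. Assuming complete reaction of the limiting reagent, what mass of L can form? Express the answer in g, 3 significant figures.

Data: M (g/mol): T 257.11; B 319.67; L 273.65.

n(T) = 259.0 / 257.11 = 1.007 mol
n(B) = 419.0 / 319.67 = 1.311 mol
n/ν for T = 1.007/3 = 0.3357
n/ν for B = 1.311/3 = 0.4370
Smallest n/ν is T → limiting reagent.
n(L) = (3/3) × 1.007 = 1.007 mol
mass = 1.007 × 273.65 = 275.6 g

276 g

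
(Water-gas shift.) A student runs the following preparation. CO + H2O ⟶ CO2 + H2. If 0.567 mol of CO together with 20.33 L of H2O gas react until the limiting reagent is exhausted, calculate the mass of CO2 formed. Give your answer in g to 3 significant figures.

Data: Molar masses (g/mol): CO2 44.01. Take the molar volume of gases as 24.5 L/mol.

25.0 g

n(CO) = 0.5670 mol
n(H2O) = 20.33 / 24.5 = 0.8298 mol
n/ν → CO: 0.5670, H2O: 0.8298; CO is limiting.
n(CO2) = (1/1) × 0.5670 = 0.5670 mol
mass = 0.5670 × 44.01 = 24.95 g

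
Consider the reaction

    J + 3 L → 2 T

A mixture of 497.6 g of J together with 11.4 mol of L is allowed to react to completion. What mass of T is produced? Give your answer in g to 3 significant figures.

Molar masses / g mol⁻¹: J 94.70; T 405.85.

3080 g

n(J) = 497.6 / 94.70 = 5.254 mol
n(L) = 11.40 mol
n/ν for J = 5.254/1 = 5.254
n/ν for L = 11.40/3 = 3.800
Smallest n/ν is L → limiting reagent.
n(T) = (2/3) × 11.40 = 7.600 mol
mass = 7.600 × 405.85 = 3084 g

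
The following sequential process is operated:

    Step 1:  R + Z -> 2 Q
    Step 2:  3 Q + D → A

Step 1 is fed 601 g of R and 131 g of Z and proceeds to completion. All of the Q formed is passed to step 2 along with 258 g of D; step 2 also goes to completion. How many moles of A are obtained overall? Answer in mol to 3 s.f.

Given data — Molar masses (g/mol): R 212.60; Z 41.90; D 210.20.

1.23 mol

Step 1:
n(R) = 601.0 / 212.60 = 2.827 mol
n(Z) = 131.0 / 41.90 = 3.126 mol
n/ν for R = 2.827/1 = 2.827
n/ν for Z = 3.126/1 = 3.126
Smallest n/ν is R → limiting reagent.
n(Q) produced = (2/1) × 2.827 = 5.654 mol
Step 2:
n(Q) available = 5.654 mol
n(D) = 258.0 / 210.20 = 1.227 mol
n/ν for Q = 5.654/3 = 1.885
n/ν for D = 1.227/1 = 1.227
Smallest n/ν is D → limiting reagent.
n(A) = (1/1) × 1.227 = 1.227 mol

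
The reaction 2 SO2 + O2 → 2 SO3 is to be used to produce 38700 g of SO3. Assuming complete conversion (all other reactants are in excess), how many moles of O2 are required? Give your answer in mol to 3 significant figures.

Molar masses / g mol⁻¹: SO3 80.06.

n(SO3) = 38700 / 80.06 = 483.4 mol
n(O2) = (1/2) × 483.4 = 241.7 mol

242 mol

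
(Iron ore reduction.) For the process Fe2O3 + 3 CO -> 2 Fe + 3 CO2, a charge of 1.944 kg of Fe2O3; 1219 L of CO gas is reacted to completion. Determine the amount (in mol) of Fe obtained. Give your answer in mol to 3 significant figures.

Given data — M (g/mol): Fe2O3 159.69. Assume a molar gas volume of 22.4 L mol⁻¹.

n(Fe2O3) = 1.944×1000 / 159.69 = 12.17 mol
n(CO) = 1219 / 22.4 = 54.42 mol
n/ν for Fe2O3 = 12.17/1 = 12.17
n/ν for CO = 54.42/3 = 18.14
Smallest n/ν is Fe2O3 → limiting reagent.
n(Fe) = (2/1) × 12.17 = 24.34 mol

24.3 mol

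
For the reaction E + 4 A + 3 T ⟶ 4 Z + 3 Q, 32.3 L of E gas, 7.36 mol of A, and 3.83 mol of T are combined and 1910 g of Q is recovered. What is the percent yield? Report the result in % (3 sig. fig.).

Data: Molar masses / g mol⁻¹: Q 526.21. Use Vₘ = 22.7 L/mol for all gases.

n(E) = 32.30 / 22.7 = 1.423 mol
n(A) = 7.360 mol
n(T) = 3.830 mol
n/ν for E = 1.423/1 = 1.423
n/ν for A = 7.360/4 = 1.840
n/ν for T = 3.830/3 = 1.277
Smallest n/ν is T → limiting reagent.
theoretical n(Q) = (3/3) × 3.830 = 3.830 mol → 2015 g
% yield = 1910 / 2015 × 100 = 94.79 %

94.8 %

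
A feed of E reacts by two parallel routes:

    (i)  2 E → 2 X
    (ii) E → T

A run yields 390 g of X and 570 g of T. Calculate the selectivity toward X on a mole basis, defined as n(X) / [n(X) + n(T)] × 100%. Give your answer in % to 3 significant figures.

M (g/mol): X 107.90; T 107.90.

n(X) = 390 / 107.90 = 3.614 mol
n(T) = 570 / 107.90 = 5.283 mol
selectivity = 3.614/(3.614+5.283) × 100 = 40.62 %

40.6 %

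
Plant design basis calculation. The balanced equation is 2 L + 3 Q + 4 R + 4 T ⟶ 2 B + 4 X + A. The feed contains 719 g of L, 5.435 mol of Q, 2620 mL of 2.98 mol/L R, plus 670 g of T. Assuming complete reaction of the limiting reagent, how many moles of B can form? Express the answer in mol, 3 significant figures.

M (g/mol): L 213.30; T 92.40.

3.37 mol

n(L) = 719.0 / 213.30 = 3.371 mol
n(Q) = 5.435 mol
n(R) = 2.98 × 2620/1000 = 7.808 mol
n(T) = 670.0 / 92.40 = 7.251 mol
n/ν for L = 3.371/2 = 1.686
n/ν for Q = 5.435/3 = 1.812
n/ν for R = 7.808/4 = 1.952
n/ν for T = 7.251/4 = 1.813
Smallest n/ν is L → limiting reagent.
n(B) = (2/2) × 3.371 = 3.371 mol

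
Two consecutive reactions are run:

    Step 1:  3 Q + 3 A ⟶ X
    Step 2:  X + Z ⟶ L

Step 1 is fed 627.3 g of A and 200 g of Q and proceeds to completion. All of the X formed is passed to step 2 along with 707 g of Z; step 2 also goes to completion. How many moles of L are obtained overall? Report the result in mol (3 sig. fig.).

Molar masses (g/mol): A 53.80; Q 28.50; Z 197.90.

Step 1:
n(A) = 627.3 / 53.80 = 11.66 mol
n(Q) = 200.0 / 28.50 = 7.018 mol
n/ν → A: 3.887, Q: 2.339; Q is limiting.
n(X) produced = (1/3) × 7.018 = 2.339 mol
Step 2:
n(X) available = 2.339 mol
n(Z) = 707.0 / 197.90 = 3.573 mol
n/ν → X: 2.339, Z: 3.573; X is limiting.
n(L) = (1/1) × 2.339 = 2.339 mol

2.34 mol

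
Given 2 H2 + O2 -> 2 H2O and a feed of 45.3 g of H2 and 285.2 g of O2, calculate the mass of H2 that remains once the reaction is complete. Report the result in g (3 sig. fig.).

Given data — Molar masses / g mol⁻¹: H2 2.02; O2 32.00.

n(H2) = 45.30 / 2.02 = 22.43 mol
n(O2) = 285.2 / 32.00 = 8.913 mol
n/ν for H2 = 22.43/2 = 11.22
n/ν for O2 = 8.913/1 = 8.913
Smallest n/ν is O2 → limiting reagent.
H2 consumed = (2/1) × 8.913 = 17.83 mol
H2 remaining = 22.43 − 17.83 = 4.600 mol
mass = 4.600 × 2.02 = 9.292 g

9.29 g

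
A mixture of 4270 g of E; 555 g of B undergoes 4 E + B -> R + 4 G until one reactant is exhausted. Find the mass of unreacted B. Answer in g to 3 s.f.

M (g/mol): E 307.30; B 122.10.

n(E) = 4270 / 307.30 = 13.90 mol
n(B) = 555.0 / 122.10 = 4.545 mol
n/ν → E: 3.475, B: 4.545; E is limiting.
B consumed = (1/4) × 13.90 = 3.475 mol
B remaining = 4.545 − 3.475 = 1.070 mol
mass = 1.070 × 122.10 = 130.6 g

131 g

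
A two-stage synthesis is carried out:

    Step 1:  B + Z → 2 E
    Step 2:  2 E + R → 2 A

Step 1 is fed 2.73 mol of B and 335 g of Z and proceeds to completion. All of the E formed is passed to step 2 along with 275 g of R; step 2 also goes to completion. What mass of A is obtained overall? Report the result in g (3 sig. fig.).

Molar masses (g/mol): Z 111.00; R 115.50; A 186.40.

888 g

Step 1:
n(B) = 2.730 mol
n(Z) = 335.0 / 111.00 = 3.018 mol
n/ν for B = 2.730/1 = 2.730
n/ν for Z = 3.018/1 = 3.018
Smallest n/ν is B → limiting reagent.
n(E) produced = (2/1) × 2.730 = 5.460 mol
Step 2:
n(E) available = 5.460 mol
n(R) = 275.0 / 115.50 = 2.381 mol
n/ν for E = 5.460/2 = 2.730
n/ν for R = 2.381/1 = 2.381
Smallest n/ν is R → limiting reagent.
n(A) = (2/1) × 2.381 = 4.762 mol
mass = 4.762 × 186.40 = 887.6 g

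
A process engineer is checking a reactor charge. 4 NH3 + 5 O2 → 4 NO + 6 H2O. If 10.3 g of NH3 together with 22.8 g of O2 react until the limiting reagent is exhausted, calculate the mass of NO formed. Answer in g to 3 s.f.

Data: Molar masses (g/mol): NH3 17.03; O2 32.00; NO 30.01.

n(NH3) = 10.30 / 17.03 = 0.6048 mol
n(O2) = 22.80 / 32.00 = 0.7125 mol
n/ν for NH3 = 0.6048/4 = 0.1512
n/ν for O2 = 0.7125/5 = 0.1425
Smallest n/ν is O2 → limiting reagent.
n(NO) = (4/5) × 0.7125 = 0.5700 mol
mass = 0.5700 × 30.01 = 17.11 g

17.1 g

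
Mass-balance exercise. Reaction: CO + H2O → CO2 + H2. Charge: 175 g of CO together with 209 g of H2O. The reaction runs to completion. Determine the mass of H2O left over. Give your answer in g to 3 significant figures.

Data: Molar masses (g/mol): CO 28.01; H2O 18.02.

96.4 g

n(CO) = 175.0 / 28.01 = 6.248 mol
n(H2O) = 209.0 / 18.02 = 11.60 mol
n/ν → CO: 6.248, H2O: 11.60; CO is limiting.
H2O consumed = (1/1) × 6.248 = 6.248 mol
H2O remaining = 11.60 − 6.248 = 5.352 mol
mass = 5.352 × 18.02 = 96.44 g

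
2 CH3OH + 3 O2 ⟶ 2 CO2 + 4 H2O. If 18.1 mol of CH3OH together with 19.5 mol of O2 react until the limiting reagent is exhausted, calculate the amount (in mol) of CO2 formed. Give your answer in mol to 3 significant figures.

n(CH3OH) = 18.10 mol
n(O2) = 19.50 mol
n/ν for CH3OH = 18.10/2 = 9.050
n/ν for O2 = 19.50/3 = 6.500
Smallest n/ν is O2 → limiting reagent.
n(CO2) = (2/3) × 19.50 = 13.00 mol

13.0 mol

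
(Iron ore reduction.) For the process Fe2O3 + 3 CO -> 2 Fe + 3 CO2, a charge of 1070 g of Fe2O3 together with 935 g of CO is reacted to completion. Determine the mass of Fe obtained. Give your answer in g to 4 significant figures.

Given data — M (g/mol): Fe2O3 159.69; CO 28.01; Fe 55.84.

n(Fe2O3) = 1070 / 159.69 = 6.700 mol
n(CO) = 935.0 / 28.01 = 33.38 mol
n/ν for Fe2O3 = 6.700/1 = 6.700
n/ν for CO = 33.38/3 = 11.13
Smallest n/ν is Fe2O3 → limiting reagent.
n(Fe) = (2/1) × 6.700 = 13.40 mol
mass = 13.40 × 55.84 = 748.3 g

748.3 g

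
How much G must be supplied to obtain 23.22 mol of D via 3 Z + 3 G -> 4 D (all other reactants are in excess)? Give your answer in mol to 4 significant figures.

n(D) = 23.22 mol
n(G) = (3/4) × 23.22 = 17.42 mol

17.42 mol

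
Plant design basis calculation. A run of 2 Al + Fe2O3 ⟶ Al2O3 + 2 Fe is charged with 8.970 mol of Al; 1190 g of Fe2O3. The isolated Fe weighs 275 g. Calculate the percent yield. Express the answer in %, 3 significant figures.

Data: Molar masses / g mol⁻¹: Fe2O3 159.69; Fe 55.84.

n(Al) = 8.970 mol
n(Fe2O3) = 1190 / 159.69 = 7.452 mol
n/ν for Al = 8.970/2 = 4.485
n/ν for Fe2O3 = 7.452/1 = 7.452
Smallest n/ν is Al → limiting reagent.
theoretical n(Fe) = (2/2) × 8.970 = 8.970 mol → 500.9 g
% yield = 275 / 500.9 × 100 = 54.90 %

54.9 %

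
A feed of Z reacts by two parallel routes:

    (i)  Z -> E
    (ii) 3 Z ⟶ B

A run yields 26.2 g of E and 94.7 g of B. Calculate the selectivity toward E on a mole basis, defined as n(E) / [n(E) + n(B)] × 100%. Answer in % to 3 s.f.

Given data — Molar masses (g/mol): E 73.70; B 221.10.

n(E) = 26.2 / 73.70 = 0.3555 mol
n(B) = 94.7 / 221.10 = 0.4283 mol
selectivity = 0.3555/(0.3555+0.4283) × 100 = 45.36 %

45.4 %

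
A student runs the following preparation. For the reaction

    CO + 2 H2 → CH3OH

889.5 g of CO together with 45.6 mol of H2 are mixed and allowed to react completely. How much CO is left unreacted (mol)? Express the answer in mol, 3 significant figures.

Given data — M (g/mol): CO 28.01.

8.96 mol

n(CO) = 889.5 / 28.01 = 31.76 mol
n(H2) = 45.60 mol
n/ν for CO = 31.76/1 = 31.76
n/ν for H2 = 45.60/2 = 22.80
Smallest n/ν is H2 → limiting reagent.
CO consumed = (1/2) × 45.60 = 22.80 mol
CO remaining = 31.76 − 22.80 = 8.960 mol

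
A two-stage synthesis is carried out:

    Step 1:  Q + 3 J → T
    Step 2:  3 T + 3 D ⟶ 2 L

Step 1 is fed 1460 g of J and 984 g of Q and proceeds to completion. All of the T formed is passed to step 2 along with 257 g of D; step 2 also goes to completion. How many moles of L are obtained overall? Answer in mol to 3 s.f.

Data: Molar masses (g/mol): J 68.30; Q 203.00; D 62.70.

Step 1:
n(J) = 1460 / 68.30 = 21.38 mol
n(Q) = 984.0 / 203.00 = 4.847 mol
n/ν for J = 21.38/3 = 7.127
n/ν for Q = 4.847/1 = 4.847
Smallest n/ν is Q → limiting reagent.
n(T) produced = (1/1) × 4.847 = 4.847 mol
Step 2:
n(T) available = 4.847 mol
n(D) = 257.0 / 62.70 = 4.099 mol
n/ν for T = 4.847/3 = 1.616
n/ν for D = 4.099/3 = 1.366
Smallest n/ν is D → limiting reagent.
n(L) = (2/3) × 4.099 = 2.733 mol

2.73 mol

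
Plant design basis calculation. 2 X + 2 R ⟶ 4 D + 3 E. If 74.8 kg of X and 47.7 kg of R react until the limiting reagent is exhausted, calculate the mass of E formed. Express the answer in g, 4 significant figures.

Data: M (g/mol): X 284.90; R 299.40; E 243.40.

n(X) = 74.80×1000 / 284.90 = 262.5 mol
n(R) = 47.70×1000 / 299.40 = 159.3 mol
n/ν for X = 262.5/2 = 131.3
n/ν for R = 159.3/2 = 79.65
Smallest n/ν is R → limiting reagent.
n(E) = (3/2) × 159.3 = 239.0 mol
mass = 239.0 × 243.40 = 58170 g

58170 g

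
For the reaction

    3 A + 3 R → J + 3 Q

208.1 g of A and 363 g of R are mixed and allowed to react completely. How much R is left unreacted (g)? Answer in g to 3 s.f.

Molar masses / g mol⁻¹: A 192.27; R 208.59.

n(A) = 208.1 / 192.27 = 1.082 mol
n(R) = 363.0 / 208.59 = 1.740 mol
n/ν for A = 1.082/3 = 0.3607
n/ν for R = 1.740/3 = 0.5800
Smallest n/ν is A → limiting reagent.
R consumed = (3/3) × 1.082 = 1.082 mol
R remaining = 1.740 − 1.082 = 0.6580 mol
mass = 0.6580 × 208.59 = 137.3 g

137 g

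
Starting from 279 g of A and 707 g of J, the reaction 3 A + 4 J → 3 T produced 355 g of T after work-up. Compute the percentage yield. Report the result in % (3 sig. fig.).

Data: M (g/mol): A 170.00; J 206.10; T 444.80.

48.6 %

n(A) = 279.0 / 170.00 = 1.641 mol
n(J) = 707.0 / 206.10 = 3.430 mol
n/ν for A = 1.641/3 = 0.5470
n/ν for J = 3.430/4 = 0.8575
Smallest n/ν is A → limiting reagent.
theoretical n(T) = (3/3) × 1.641 = 1.641 mol → 729.9 g
% yield = 355 / 729.9 × 100 = 48.64 %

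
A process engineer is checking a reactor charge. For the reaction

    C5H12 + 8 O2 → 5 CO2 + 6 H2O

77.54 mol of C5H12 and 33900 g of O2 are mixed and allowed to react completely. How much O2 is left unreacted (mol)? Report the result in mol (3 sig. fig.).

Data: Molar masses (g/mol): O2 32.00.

439 mol

n(C5H12) = 77.54 mol
n(O2) = 33900 / 32.00 = 1059 mol
n/ν for C5H12 = 77.54/1 = 77.54
n/ν for O2 = 1059/8 = 132.4
Smallest n/ν is C5H12 → limiting reagent.
O2 consumed = (8/1) × 77.54 = 620.3 mol
O2 remaining = 1059 − 620.3 = 438.7 mol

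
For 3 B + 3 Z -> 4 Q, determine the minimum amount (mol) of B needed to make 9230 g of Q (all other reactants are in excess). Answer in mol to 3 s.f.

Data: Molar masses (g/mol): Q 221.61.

31.2 mol

n(Q) = 9230 / 221.61 = 41.65 mol
n(B) = (3/4) × 41.65 = 31.24 mol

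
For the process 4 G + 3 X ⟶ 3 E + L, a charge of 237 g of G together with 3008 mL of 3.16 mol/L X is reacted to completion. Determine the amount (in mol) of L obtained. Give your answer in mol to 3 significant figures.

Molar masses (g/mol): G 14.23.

n(G) = 237.0 / 14.23 = 16.65 mol
n(X) = 3.16 × 3008/1000 = 9.505 mol
n/ν → G: 4.163, X: 3.168; X is limiting.
n(L) = (1/3) × 9.505 = 3.168 mol

3.17 mol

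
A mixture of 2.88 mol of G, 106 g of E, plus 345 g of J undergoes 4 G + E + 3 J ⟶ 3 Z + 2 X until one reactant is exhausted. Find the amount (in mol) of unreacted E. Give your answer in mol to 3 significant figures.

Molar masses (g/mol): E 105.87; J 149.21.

n(G) = 2.880 mol
n(E) = 106.0 / 105.87 = 1.001 mol
n(J) = 345.0 / 149.21 = 2.312 mol
n/ν → G: 0.7200, E: 1.001, J: 0.7707; G is limiting.
E consumed = (1/4) × 2.880 = 0.7200 mol
E remaining = 1.001 − 0.7200 = 0.2810 mol

0.281 mol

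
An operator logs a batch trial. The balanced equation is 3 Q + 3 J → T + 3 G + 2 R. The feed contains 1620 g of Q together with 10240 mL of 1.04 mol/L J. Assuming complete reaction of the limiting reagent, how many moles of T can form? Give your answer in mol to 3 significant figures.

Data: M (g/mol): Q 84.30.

3.55 mol

n(Q) = 1620 / 84.30 = 19.22 mol
n(J) = 1.04 × 10240/1000 = 10.65 mol
n/ν → Q: 6.407, J: 3.550; J is limiting.
n(T) = (1/3) × 10.65 = 3.550 mol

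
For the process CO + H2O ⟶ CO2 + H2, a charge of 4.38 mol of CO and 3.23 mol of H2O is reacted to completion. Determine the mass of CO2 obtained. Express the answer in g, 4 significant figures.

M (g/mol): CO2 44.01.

142.2 g

n(CO) = 4.380 mol
n(H2O) = 3.230 mol
n/ν for CO = 4.380/1 = 4.380
n/ν for H2O = 3.230/1 = 3.230
Smallest n/ν is H2O → limiting reagent.
n(CO2) = (1/1) × 3.230 = 3.230 mol
mass = 3.230 × 44.01 = 142.2 g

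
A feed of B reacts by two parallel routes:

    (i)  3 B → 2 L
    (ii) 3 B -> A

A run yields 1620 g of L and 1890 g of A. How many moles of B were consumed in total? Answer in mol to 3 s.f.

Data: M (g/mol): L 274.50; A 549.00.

19.2 mol

n(L) = 1620 / 274.50 = 5.902 mol
n(A) = 1890 / 549.00 = 3.443 mol
n(B) via (i) = (3/2)×5.902 = 8.853 mol
n(B) via (ii) = (3/1)×3.443 = 10.33 mol
total n(B) = 8.853 + 10.33 = 19.18 mol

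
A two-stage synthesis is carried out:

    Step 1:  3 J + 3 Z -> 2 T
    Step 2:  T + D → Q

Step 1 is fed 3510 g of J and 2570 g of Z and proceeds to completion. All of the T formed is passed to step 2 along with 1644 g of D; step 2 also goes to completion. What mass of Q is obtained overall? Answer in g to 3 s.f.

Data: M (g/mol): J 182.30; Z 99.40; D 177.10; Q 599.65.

Step 1:
n(J) = 3510 / 182.30 = 19.25 mol
n(Z) = 2570 / 99.40 = 25.86 mol
n/ν → J: 6.417, Z: 8.620; J is limiting.
n(T) produced = (2/3) × 19.25 = 12.83 mol
Step 2:
n(T) available = 12.83 mol
n(D) = 1644 / 177.10 = 9.283 mol
n/ν → T: 12.83, D: 9.283; D is limiting.
n(Q) = (1/1) × 9.283 = 9.283 mol
mass = 9.283 × 599.65 = 5567 g

5570 g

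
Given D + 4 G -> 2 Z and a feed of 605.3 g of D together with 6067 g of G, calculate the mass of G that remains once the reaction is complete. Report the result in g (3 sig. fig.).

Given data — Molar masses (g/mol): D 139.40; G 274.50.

1300 g

n(D) = 605.3 / 139.40 = 4.342 mol
n(G) = 6067 / 274.50 = 22.10 mol
n/ν → D: 4.342, G: 5.525; D is limiting.
G consumed = (4/1) × 4.342 = 17.37 mol
G remaining = 22.10 − 17.37 = 4.730 mol
mass = 4.730 × 274.50 = 1298 g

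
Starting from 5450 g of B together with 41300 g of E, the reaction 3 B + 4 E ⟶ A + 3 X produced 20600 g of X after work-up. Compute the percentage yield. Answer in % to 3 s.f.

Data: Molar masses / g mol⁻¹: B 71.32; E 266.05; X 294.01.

91.7 %

n(B) = 5450 / 71.32 = 76.42 mol
n(E) = 41300 / 266.05 = 155.2 mol
n/ν for B = 76.42/3 = 25.47
n/ν for E = 155.2/4 = 38.80
Smallest n/ν is B → limiting reagent.
theoretical n(X) = (3/3) × 76.42 = 76.42 mol → 22470 g
% yield = 20600 / 22470 × 100 = 91.68 %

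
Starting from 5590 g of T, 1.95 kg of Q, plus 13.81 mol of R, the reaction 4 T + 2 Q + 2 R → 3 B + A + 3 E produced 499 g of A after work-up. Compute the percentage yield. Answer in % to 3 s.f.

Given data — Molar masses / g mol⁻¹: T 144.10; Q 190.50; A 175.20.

55.6 %

n(T) = 5590 / 144.10 = 38.79 mol
n(Q) = 1.950×1000 / 190.50 = 10.24 mol
n(R) = 13.81 mol
n/ν → T: 9.698, Q: 5.120, R: 6.905; Q is limiting.
theoretical n(A) = (1/2) × 10.24 = 5.120 mol → 897.0 g
% yield = 499 / 897.0 × 100 = 55.63 %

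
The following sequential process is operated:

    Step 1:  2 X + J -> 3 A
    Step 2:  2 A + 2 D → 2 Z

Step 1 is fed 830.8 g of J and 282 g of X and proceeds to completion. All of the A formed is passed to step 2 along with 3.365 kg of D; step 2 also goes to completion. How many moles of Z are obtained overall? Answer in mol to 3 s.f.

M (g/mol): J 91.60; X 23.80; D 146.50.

Step 1:
n(J) = 830.8 / 91.60 = 9.070 mol
n(X) = 282.0 / 23.80 = 11.85 mol
n/ν for J = 9.070/1 = 9.070
n/ν for X = 11.85/2 = 5.925
Smallest n/ν is X → limiting reagent.
n(A) produced = (3/2) × 11.85 = 17.78 mol
Step 2:
n(A) available = 17.78 mol
n(D) = 3.365×1000 / 146.50 = 22.97 mol
n/ν for A = 17.78/2 = 8.890
n/ν for D = 22.97/2 = 11.49
Smallest n/ν is A → limiting reagent.
n(Z) = (2/2) × 17.78 = 17.78 mol

17.8 mol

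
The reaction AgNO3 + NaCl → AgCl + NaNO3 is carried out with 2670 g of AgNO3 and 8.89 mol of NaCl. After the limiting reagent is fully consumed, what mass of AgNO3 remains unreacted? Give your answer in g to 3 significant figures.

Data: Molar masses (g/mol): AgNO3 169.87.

1160 g

n(AgNO3) = 2670 / 169.87 = 15.72 mol
n(NaCl) = 8.890 mol
n/ν → AgNO3: 15.72, NaCl: 8.890; NaCl is limiting.
AgNO3 consumed = (1/1) × 8.890 = 8.890 mol
AgNO3 remaining = 15.72 − 8.890 = 6.830 mol
mass = 6.830 × 169.87 = 1160 g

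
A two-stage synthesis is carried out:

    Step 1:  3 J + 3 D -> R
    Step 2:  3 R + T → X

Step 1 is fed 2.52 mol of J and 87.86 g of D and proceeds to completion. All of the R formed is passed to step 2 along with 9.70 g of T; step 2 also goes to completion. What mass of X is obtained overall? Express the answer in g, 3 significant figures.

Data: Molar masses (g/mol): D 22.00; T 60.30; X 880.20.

Step 1:
n(J) = 2.520 mol
n(D) = 87.86 / 22.00 = 3.994 mol
n/ν for J = 2.520/3 = 0.8400
n/ν for D = 3.994/3 = 1.331
Smallest n/ν is J → limiting reagent.
n(R) produced = (1/3) × 2.520 = 0.8400 mol
Step 2:
n(R) available = 0.8400 mol
n(T) = 9.700 / 60.30 = 0.1609 mol
n/ν for R = 0.8400/3 = 0.2800
n/ν for T = 0.1609/1 = 0.1609
Smallest n/ν is T → limiting reagent.
n(X) = (1/1) × 0.1609 = 0.1609 mol
mass = 0.1609 × 880.20 = 141.6 g

142 g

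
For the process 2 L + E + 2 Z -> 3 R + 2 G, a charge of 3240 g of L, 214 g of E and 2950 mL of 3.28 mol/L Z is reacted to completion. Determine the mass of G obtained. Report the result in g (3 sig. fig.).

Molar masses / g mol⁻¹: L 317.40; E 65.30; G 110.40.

n(L) = 3240 / 317.40 = 10.21 mol
n(E) = 214.0 / 65.30 = 3.277 mol
n(Z) = 3.28 × 2950/1000 = 9.676 mol
n/ν for L = 10.21/2 = 5.105
n/ν for E = 3.277/1 = 3.277
n/ν for Z = 9.676/2 = 4.838
Smallest n/ν is E → limiting reagent.
n(G) = (2/1) × 3.277 = 6.554 mol
mass = 6.554 × 110.40 = 723.6 g

724 g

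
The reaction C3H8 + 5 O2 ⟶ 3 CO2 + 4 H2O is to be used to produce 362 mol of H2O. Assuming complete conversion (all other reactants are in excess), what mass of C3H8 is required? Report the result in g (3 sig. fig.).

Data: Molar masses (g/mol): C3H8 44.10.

3990 g

n(H2O) = 362.0 mol
n(C3H8) = (1/4) × 362.0 = 90.50 mol
mass = 90.50 × 44.10 = 3991 g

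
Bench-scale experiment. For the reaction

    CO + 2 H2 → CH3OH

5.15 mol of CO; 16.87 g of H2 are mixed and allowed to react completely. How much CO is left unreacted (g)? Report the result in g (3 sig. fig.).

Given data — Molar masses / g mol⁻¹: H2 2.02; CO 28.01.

n(CO) = 5.150 mol
n(H2) = 16.87 / 2.02 = 8.351 mol
n/ν for CO = 5.150/1 = 5.150
n/ν for H2 = 8.351/2 = 4.176
Smallest n/ν is H2 → limiting reagent.
CO consumed = (1/2) × 8.351 = 4.176 mol
CO remaining = 5.150 − 4.176 = 0.9740 mol
mass = 0.9740 × 28.01 = 27.28 g

27.3 g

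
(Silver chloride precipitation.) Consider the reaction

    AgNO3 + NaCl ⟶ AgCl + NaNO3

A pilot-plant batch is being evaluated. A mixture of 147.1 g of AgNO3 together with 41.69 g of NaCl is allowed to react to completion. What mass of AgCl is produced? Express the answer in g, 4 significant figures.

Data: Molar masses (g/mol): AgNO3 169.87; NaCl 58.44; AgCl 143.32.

n(AgNO3) = 147.1 / 169.87 = 0.8660 mol
n(NaCl) = 41.69 / 58.44 = 0.7134 mol
n/ν → AgNO3: 0.8660, NaCl: 0.7134; NaCl is limiting.
n(AgCl) = (1/1) × 0.7134 = 0.7134 mol
mass = 0.7134 × 143.32 = 102.2 g

102.2 g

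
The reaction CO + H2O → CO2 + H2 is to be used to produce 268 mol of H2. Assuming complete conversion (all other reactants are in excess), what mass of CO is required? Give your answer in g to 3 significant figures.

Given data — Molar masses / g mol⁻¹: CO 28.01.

7510 g

n(H2) = 268.0 mol
n(CO) = (1/1) × 268.0 = 268.0 mol
mass = 268.0 × 28.01 = 7507 g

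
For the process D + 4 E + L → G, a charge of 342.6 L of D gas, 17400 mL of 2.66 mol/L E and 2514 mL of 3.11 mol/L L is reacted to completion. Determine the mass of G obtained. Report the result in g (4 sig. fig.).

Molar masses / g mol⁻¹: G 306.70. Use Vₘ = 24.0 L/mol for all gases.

2398 g

n(D) = 342.6 / 24.0 = 14.28 mol
n(E) = 2.66 × 17400/1000 = 46.28 mol
n(L) = 3.11 × 2514/1000 = 7.819 mol
n/ν → D: 14.28, E: 11.57, L: 7.819; L is limiting.
n(G) = (1/1) × 7.819 = 7.819 mol
mass = 7.819 × 306.70 = 2398 g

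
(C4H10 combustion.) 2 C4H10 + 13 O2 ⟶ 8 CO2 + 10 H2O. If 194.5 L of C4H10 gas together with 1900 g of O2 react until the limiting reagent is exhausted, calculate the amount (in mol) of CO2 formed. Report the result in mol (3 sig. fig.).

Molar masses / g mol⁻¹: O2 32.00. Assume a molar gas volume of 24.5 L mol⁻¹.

31.8 mol

n(C4H10) = 194.5 / 24.5 = 7.939 mol
n(O2) = 1900 / 32.00 = 59.38 mol
n/ν for C4H10 = 7.939/2 = 3.970
n/ν for O2 = 59.38/13 = 4.568
Smallest n/ν is C4H10 → limiting reagent.
n(CO2) = (8/2) × 7.939 = 31.76 mol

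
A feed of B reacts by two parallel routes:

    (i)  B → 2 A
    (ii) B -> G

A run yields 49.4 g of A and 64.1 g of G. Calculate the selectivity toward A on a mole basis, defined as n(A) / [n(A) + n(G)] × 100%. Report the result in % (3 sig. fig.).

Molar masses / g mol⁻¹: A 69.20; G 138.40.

n(A) = 49.4 / 69.20 = 0.7139 mol
n(G) = 64.1 / 138.40 = 0.4632 mol
selectivity = 0.7139/(0.7139+0.4632) × 100 = 60.65 %

60.7 %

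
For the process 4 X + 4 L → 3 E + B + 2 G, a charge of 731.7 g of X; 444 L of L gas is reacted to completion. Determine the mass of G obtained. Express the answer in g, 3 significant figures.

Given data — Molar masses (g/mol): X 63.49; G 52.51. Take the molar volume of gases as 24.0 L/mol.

303 g

n(X) = 731.7 / 63.49 = 11.52 mol
n(L) = 444.0 / 24.0 = 18.50 mol
n/ν for X = 11.52/4 = 2.880
n/ν for L = 18.50/4 = 4.625
Smallest n/ν is X → limiting reagent.
n(G) = (2/4) × 11.52 = 5.760 mol
mass = 5.760 × 52.51 = 302.5 g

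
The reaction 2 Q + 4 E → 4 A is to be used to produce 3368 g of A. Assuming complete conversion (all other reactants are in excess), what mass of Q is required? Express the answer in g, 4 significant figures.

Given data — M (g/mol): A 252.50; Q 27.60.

n(A) = 3368 / 252.50 = 13.34 mol
n(Q) = (2/4) × 13.34 = 6.670 mol
mass = 6.670 × 27.60 = 184.1 g

184.1 g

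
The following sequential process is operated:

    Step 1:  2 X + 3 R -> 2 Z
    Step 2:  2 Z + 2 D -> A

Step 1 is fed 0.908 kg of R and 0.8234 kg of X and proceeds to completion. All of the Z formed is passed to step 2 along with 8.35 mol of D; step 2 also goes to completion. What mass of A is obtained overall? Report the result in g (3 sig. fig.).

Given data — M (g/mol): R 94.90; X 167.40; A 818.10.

2010 g

Step 1:
n(R) = 0.9080×1000 / 94.90 = 9.568 mol
n(X) = 0.8234×1000 / 167.40 = 4.919 mol
n/ν → R: 3.189, X: 2.460; X is limiting.
n(Z) produced = (2/2) × 4.919 = 4.919 mol
Step 2:
n(Z) available = 4.919 mol
n(D) = 8.350 mol
n/ν → Z: 2.460, D: 4.175; Z is limiting.
n(A) = (1/2) × 4.919 = 2.460 mol
mass = 2.460 × 818.10 = 2013 g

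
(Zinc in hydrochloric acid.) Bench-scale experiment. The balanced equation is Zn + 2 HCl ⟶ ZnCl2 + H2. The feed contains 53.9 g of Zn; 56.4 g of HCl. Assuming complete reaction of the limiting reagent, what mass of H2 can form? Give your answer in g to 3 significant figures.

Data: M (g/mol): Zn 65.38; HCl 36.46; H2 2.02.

n(Zn) = 53.90 / 65.38 = 0.8244 mol
n(HCl) = 56.40 / 36.46 = 1.547 mol
n/ν for Zn = 0.8244/1 = 0.8244
n/ν for HCl = 1.547/2 = 0.7735
Smallest n/ν is HCl → limiting reagent.
n(H2) = (1/2) × 1.547 = 0.7735 mol
mass = 0.7735 × 2.02 = 1.562 g

1.56 g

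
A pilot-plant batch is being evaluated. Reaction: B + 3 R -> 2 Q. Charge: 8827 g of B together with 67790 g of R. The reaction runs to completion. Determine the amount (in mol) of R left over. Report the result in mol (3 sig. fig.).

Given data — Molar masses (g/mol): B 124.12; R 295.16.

n(B) = 8827 / 124.12 = 71.12 mol
n(R) = 67790 / 295.16 = 229.7 mol
n/ν for B = 71.12/1 = 71.12
n/ν for R = 229.7/3 = 76.57
Smallest n/ν is B → limiting reagent.
R consumed = (3/1) × 71.12 = 213.4 mol
R remaining = 229.7 − 213.4 = 16.30 mol

16.3 mol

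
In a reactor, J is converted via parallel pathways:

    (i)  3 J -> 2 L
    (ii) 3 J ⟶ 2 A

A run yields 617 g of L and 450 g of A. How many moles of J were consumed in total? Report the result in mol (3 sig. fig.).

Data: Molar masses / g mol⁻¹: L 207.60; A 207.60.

n(L) = 617 / 207.60 = 2.972 mol
n(A) = 450 / 207.60 = 2.168 mol
n(J) via (i) = (3/2)×2.972 = 4.458 mol
n(J) via (ii) = (3/2)×2.168 = 3.252 mol
total n(J) = 4.458 + 3.252 = 7.710 mol

7.71 mol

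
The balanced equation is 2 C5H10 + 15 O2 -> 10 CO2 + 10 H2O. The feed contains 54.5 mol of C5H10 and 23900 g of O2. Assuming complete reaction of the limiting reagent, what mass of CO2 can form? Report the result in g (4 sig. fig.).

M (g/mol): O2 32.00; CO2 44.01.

n(C5H10) = 54.50 mol
n(O2) = 23900 / 32.00 = 746.9 mol
n/ν for C5H10 = 54.50/2 = 27.25
n/ν for O2 = 746.9/15 = 49.79
Smallest n/ν is C5H10 → limiting reagent.
n(CO2) = (10/2) × 54.50 = 272.5 mol
mass = 272.5 × 44.01 = 11990 g

11990 g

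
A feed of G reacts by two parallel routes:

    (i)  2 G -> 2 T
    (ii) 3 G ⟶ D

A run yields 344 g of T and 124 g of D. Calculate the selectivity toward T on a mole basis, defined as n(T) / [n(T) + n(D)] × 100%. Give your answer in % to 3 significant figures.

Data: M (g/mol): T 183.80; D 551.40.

n(T) = 344 / 183.80 = 1.872 mol
n(D) = 124 / 551.40 = 0.2249 mol
selectivity = 1.872/(1.872+0.2249) × 100 = 89.27 %

89.3 %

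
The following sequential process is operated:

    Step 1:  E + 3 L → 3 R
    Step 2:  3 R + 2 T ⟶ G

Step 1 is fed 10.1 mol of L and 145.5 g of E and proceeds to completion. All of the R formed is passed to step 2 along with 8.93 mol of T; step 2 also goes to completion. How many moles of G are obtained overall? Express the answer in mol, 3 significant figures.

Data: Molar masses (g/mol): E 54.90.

Step 1:
n(L) = 10.10 mol
n(E) = 145.5 / 54.90 = 2.650 mol
n/ν → L: 3.367, E: 2.650; E is limiting.
n(R) produced = (3/1) × 2.650 = 7.950 mol
Step 2:
n(R) available = 7.950 mol
n(T) = 8.930 mol
n/ν → R: 2.650, T: 4.465; R is limiting.
n(G) = (1/3) × 7.950 = 2.650 mol

2.65 mol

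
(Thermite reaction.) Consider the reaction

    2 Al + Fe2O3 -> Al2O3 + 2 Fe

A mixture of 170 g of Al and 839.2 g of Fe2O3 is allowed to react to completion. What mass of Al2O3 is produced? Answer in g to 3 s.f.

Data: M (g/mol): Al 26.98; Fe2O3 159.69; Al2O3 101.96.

n(Al) = 170.0 / 26.98 = 6.301 mol
n(Fe2O3) = 839.2 / 159.69 = 5.255 mol
n/ν for Al = 6.301/2 = 3.151
n/ν for Fe2O3 = 5.255/1 = 5.255
Smallest n/ν is Al → limiting reagent.
n(Al2O3) = (1/2) × 6.301 = 3.151 mol
mass = 3.151 × 101.96 = 321.3 g

321 g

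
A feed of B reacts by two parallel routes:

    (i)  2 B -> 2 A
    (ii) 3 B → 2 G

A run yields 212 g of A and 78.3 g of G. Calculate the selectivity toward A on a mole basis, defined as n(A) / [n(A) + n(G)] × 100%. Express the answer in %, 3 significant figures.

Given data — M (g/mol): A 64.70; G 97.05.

n(A) = 212 / 64.70 = 3.277 mol
n(G) = 78.3 / 97.05 = 0.8068 mol
selectivity = 3.277/(3.277+0.8068) × 100 = 80.24 %

80.2 %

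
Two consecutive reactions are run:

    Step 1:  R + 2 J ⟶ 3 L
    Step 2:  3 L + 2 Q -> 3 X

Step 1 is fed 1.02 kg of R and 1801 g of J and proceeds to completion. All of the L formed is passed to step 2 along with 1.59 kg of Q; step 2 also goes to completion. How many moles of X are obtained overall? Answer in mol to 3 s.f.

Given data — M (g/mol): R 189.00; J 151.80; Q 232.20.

10.3 mol

Step 1:
n(R) = 1.020×1000 / 189.00 = 5.397 mol
n(J) = 1801 / 151.80 = 11.86 mol
n/ν for R = 5.397/1 = 5.397
n/ν for J = 11.86/2 = 5.930
Smallest n/ν is R → limiting reagent.
n(L) produced = (3/1) × 5.397 = 16.19 mol
Step 2:
n(L) available = 16.19 mol
n(Q) = 1.590×1000 / 232.20 = 6.848 mol
n/ν for L = 16.19/3 = 5.397
n/ν for Q = 6.848/2 = 3.424
Smallest n/ν is Q → limiting reagent.
n(X) = (3/2) × 6.848 = 10.27 mol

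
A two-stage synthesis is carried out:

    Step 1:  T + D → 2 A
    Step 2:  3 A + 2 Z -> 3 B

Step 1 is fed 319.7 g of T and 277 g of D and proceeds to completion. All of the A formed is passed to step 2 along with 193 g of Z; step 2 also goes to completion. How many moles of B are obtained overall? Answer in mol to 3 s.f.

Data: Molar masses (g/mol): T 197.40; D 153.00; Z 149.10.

Step 1:
n(T) = 319.7 / 197.40 = 1.620 mol
n(D) = 277.0 / 153.00 = 1.810 mol
n/ν for T = 1.620/1 = 1.620
n/ν for D = 1.810/1 = 1.810
Smallest n/ν is T → limiting reagent.
n(A) produced = (2/1) × 1.620 = 3.240 mol
Step 2:
n(A) available = 3.240 mol
n(Z) = 193.0 / 149.10 = 1.294 mol
n/ν for A = 3.240/3 = 1.080
n/ν for Z = 1.294/2 = 0.6470
Smallest n/ν is Z → limiting reagent.
n(B) = (3/2) × 1.294 = 1.941 mol

1.94 mol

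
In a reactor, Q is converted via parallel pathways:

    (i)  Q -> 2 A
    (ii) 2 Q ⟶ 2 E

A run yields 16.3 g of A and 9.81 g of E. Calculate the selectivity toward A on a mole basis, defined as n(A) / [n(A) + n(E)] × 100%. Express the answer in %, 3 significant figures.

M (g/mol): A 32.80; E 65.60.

76.9 %

n(A) = 16.3 / 32.80 = 0.4970 mol
n(E) = 9.81 / 65.60 = 0.1495 mol
selectivity = 0.4970/(0.4970+0.1495) × 100 = 76.88 %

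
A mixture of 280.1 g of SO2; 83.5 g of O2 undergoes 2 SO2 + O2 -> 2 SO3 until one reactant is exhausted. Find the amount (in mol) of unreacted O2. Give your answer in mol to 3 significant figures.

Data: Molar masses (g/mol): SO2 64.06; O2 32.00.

n(SO2) = 280.1 / 64.06 = 4.372 mol
n(O2) = 83.50 / 32.00 = 2.609 mol
n/ν → SO2: 2.186, O2: 2.609; SO2 is limiting.
O2 consumed = (1/2) × 4.372 = 2.186 mol
O2 remaining = 2.609 − 2.186 = 0.4230 mol

0.423 mol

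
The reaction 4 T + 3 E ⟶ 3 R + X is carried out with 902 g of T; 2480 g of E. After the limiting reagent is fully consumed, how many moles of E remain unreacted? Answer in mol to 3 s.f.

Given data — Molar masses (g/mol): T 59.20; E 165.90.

n(T) = 902.0 / 59.20 = 15.24 mol
n(E) = 2480 / 165.90 = 14.95 mol
n/ν for T = 15.24/4 = 3.810
n/ν for E = 14.95/3 = 4.983
Smallest n/ν is T → limiting reagent.
E consumed = (3/4) × 15.24 = 11.43 mol
E remaining = 14.95 − 11.43 = 3.520 mol

3.52 mol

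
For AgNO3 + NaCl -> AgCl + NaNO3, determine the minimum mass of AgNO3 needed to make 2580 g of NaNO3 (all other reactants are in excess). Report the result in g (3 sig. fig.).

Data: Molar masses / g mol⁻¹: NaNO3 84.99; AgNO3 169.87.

n(NaNO3) = 2580 / 84.99 = 30.36 mol
n(AgNO3) = (1/1) × 30.36 = 30.36 mol
mass = 30.36 × 169.87 = 5157 g

5160 g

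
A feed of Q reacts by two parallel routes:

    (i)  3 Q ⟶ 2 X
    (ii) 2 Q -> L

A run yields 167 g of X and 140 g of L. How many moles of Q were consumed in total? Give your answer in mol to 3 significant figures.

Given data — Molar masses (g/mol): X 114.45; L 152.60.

4.02 mol

n(X) = 167 / 114.45 = 1.459 mol
n(L) = 140 / 152.60 = 0.9174 mol
n(Q) via (i) = (3/2)×1.459 = 2.189 mol
n(Q) via (ii) = (2/1)×0.9174 = 1.835 mol
total n(Q) = 2.189 + 1.835 = 4.024 mol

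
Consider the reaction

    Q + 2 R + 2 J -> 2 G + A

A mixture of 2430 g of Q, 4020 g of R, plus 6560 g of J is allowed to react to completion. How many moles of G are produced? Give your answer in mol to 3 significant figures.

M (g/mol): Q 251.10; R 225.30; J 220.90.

n(Q) = 2430 / 251.10 = 9.677 mol
n(R) = 4020 / 225.30 = 17.84 mol
n(J) = 6560 / 220.90 = 29.70 mol
n/ν for Q = 9.677/1 = 9.677
n/ν for R = 17.84/2 = 8.920
n/ν for J = 29.70/2 = 14.85
Smallest n/ν is R → limiting reagent.
n(G) = (2/2) × 17.84 = 17.84 mol

17.8 mol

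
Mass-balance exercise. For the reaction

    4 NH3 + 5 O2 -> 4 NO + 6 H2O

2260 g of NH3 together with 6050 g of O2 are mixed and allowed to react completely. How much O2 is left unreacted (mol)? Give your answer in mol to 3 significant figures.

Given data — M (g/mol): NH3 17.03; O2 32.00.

23.2 mol

n(NH3) = 2260 / 17.03 = 132.7 mol
n(O2) = 6050 / 32.00 = 189.1 mol
n/ν for NH3 = 132.7/4 = 33.18
n/ν for O2 = 189.1/5 = 37.82
Smallest n/ν is NH3 → limiting reagent.
O2 consumed = (5/4) × 132.7 = 165.9 mol
O2 remaining = 189.1 − 165.9 = 23.20 mol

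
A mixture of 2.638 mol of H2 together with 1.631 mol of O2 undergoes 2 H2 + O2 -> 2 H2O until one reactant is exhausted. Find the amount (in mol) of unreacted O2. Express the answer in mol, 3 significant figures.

0.312 mol

n(H2) = 2.638 mol
n(O2) = 1.631 mol
n/ν → H2: 1.319, O2: 1.631; H2 is limiting.
O2 consumed = (1/2) × 2.638 = 1.319 mol
O2 remaining = 1.631 − 1.319 = 0.3120 mol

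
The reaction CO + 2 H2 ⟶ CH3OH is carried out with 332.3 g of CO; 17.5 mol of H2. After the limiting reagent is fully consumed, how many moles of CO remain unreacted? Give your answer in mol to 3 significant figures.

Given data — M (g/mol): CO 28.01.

3.11 mol

n(CO) = 332.3 / 28.01 = 11.86 mol
n(H2) = 17.50 mol
n/ν for CO = 11.86/1 = 11.86
n/ν for H2 = 17.50/2 = 8.750
Smallest n/ν is H2 → limiting reagent.
CO consumed = (1/2) × 17.50 = 8.750 mol
CO remaining = 11.86 − 8.750 = 3.110 mol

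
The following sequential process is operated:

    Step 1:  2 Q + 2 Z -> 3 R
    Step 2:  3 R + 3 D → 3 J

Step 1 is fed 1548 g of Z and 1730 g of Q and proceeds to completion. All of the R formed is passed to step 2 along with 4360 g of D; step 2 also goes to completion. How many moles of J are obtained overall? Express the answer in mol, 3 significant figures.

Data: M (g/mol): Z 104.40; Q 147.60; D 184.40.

17.6 mol

Step 1:
n(Z) = 1548 / 104.40 = 14.83 mol
n(Q) = 1730 / 147.60 = 11.72 mol
n/ν for Z = 14.83/2 = 7.415
n/ν for Q = 11.72/2 = 5.860
Smallest n/ν is Q → limiting reagent.
n(R) produced = (3/2) × 11.72 = 17.58 mol
Step 2:
n(R) available = 17.58 mol
n(D) = 4360 / 184.40 = 23.64 mol
n/ν for R = 17.58/3 = 5.860
n/ν for D = 23.64/3 = 7.880
Smallest n/ν is R → limiting reagent.
n(J) = (3/3) × 17.58 = 17.58 mol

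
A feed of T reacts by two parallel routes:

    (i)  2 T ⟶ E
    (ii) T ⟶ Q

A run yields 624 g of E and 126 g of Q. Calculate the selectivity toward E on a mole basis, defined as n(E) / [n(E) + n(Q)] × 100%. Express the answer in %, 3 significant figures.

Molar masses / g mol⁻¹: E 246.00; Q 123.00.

n(E) = 624 / 246.00 = 2.537 mol
n(Q) = 126 / 123.00 = 1.024 mol
selectivity = 2.537/(2.537+1.024) × 100 = 71.24 %

71.2 %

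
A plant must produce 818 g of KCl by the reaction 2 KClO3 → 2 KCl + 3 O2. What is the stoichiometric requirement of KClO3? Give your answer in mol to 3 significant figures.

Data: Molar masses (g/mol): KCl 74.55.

11.0 mol

n(KCl) = 818 / 74.55 = 10.97 mol
n(KClO3) = (2/2) × 10.97 = 10.97 mol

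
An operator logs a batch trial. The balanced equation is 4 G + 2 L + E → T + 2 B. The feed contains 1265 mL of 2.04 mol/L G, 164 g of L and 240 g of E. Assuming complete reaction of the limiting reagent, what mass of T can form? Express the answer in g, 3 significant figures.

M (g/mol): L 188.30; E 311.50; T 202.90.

88.4 g

n(G) = 2.04 × 1265/1000 = 2.581 mol
n(L) = 164.0 / 188.30 = 0.8710 mol
n(E) = 240.0 / 311.50 = 0.7705 mol
n/ν → G: 0.6453, L: 0.4355, E: 0.7705; L is limiting.
n(T) = (1/2) × 0.8710 = 0.4355 mol
mass = 0.4355 × 202.90 = 88.36 g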